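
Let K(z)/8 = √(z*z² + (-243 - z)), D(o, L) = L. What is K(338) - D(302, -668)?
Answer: 668 + 8*√38613891 ≈ 50380.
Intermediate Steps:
K(z) = 8*√(-243 + z³ - z) (K(z) = 8*√(z*z² + (-243 - z)) = 8*√(z³ + (-243 - z)) = 8*√(-243 + z³ - z))
K(338) - D(302, -668) = 8*√(-243 + 338³ - 1*338) - 1*(-668) = 8*√(-243 + 38614472 - 338) + 668 = 8*√38613891 + 668 = 668 + 8*√38613891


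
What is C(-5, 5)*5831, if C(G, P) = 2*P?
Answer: 58310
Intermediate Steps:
C(-5, 5)*5831 = (2*5)*5831 = 10*5831 = 58310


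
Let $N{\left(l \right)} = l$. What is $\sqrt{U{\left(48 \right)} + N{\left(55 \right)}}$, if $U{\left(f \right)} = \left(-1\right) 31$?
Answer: $2 \sqrt{6} \approx 4.899$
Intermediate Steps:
$U{\left(f \right)} = -31$
$\sqrt{U{\left(48 \right)} + N{\left(55 \right)}} = \sqrt{-31 + 55} = \sqrt{24} = 2 \sqrt{6}$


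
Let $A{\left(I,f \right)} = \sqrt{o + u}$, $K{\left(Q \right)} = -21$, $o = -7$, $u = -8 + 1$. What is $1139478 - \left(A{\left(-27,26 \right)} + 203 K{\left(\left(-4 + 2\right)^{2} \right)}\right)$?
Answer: $1143741 - i \sqrt{14} \approx 1.1437 \cdot 10^{6} - 3.7417 i$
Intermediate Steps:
$u = -7$
$A{\left(I,f \right)} = i \sqrt{14}$ ($A{\left(I,f \right)} = \sqrt{-7 - 7} = \sqrt{-14} = i \sqrt{14}$)
$1139478 - \left(A{\left(-27,26 \right)} + 203 K{\left(\left(-4 + 2\right)^{2} \right)}\right) = 1139478 - \left(i \sqrt{14} + 203 \left(-21\right)\right) = 1139478 - \left(i \sqrt{14} - 4263\right) = 1139478 - \left(-4263 + i \sqrt{14}\right) = 1139478 + \left(4263 - i \sqrt{14}\right) = 1143741 - i \sqrt{14}$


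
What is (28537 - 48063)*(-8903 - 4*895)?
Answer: 243743058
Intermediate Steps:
(28537 - 48063)*(-8903 - 4*895) = -19526*(-8903 - 3580) = -19526*(-12483) = 243743058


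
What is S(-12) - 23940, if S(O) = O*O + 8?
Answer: -23788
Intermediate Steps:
S(O) = 8 + O² (S(O) = O² + 8 = 8 + O²)
S(-12) - 23940 = (8 + (-12)²) - 23940 = (8 + 144) - 23940 = 152 - 23940 = -23788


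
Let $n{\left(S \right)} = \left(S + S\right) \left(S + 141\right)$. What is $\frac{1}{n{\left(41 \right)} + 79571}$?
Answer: $\frac{1}{94495} \approx 1.0583 \cdot 10^{-5}$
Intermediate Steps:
$n{\left(S \right)} = 2 S \left(141 + S\right)$
$\frac{1}{n{\left(41 \right)} + 79571} = \frac{1}{2 \cdot 41 \left(141 + 41\right) + 79571} = \frac{1}{2 \cdot 41 \cdot 182 + 79571} = \frac{1}{14924 + 79571} = \frac{1}{94495}$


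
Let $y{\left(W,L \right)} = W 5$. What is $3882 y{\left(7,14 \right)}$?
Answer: $135870$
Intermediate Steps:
$y{\left(W,L \right)} = 5 W$
$3882 y{\left(7,14 \right)} = 3882 \cdot 5 \cdot 7 = 3882 \cdot 35 = 135870$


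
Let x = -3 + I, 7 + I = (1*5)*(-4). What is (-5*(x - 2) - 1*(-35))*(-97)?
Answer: -18915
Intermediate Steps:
I = -27 (I = -7 + (1*5)*(-4) = -7 + 5*(-4) = -7 - 20 = -27)
x = -30 (x = -3 - 27 = -30)
(-5*(x - 2) - 1*(-35))*(-97) = (-5*(-30 - 2) - 1*(-35))*(-97) = (-5*(-32) + 35)*(-97) = (160 + 35)*(-97) = 195*(-97) = -18915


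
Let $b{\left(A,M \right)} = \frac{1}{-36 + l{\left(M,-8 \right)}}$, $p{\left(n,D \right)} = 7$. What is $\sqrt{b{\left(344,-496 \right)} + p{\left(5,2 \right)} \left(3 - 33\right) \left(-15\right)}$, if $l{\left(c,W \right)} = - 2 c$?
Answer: $\frac{\sqrt{719724839}}{478} \approx 56.125$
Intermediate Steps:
$b{\left(A,M \right)} = \frac{1}{-36 - 2 M}$
$\sqrt{b{\left(344,-496 \right)} + p{\left(5,2 \right)} \left(3 - 33\right) \left(-15\right)} = \sqrt{- \frac{1}{36 + 2 \left(-496\right)} + 7 \left(3 - 33\right) \left(-15\right)} = \sqrt{- \frac{1}{36 - 992} + 7 \left(-30\right) \left(-15\right)} = \sqrt{- \frac{1}{-956} - -3150} = \sqrt{\left(-1\right) \left(- \frac{1}{956}\right) + 3150} = \sqrt{\frac{1}{956} + 3150} = \sqrt{\frac{3011401}{956}} = \frac{\sqrt{719724839}}{478}$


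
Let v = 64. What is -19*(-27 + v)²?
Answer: -26011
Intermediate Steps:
-19*(-27 + v)² = -19*(-27 + 64)² = -19*37² = -19*1369 = -26011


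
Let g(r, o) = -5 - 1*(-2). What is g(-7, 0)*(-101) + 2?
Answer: 305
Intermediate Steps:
g(r, o) = -3 (g(r, o) = -5 + 2 = -3)
g(-7, 0)*(-101) + 2 = -3*(-101) + 2 = 303 + 2 = 305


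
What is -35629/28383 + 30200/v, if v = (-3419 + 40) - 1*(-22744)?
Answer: 11147401/36642453 ≈ 0.30422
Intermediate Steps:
v = 19365 (v = -3379 + 22744 = 19365)
-35629/28383 + 30200/v = -35629/28383 + 30200/19365 = -35629*1/28383 + 30200*(1/19365) = -35629/28383 + 6040/3873 = 11147401/36642453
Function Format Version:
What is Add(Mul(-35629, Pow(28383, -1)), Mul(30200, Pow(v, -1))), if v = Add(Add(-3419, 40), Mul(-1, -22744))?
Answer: Rational(11147401, 36642453) ≈ 0.30422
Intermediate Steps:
v = 19365 (v = Add(-3379, 22744) = 19365)
Add(Mul(-35629, Pow(28383, -1)), Mul(30200, Pow(v, -1))) = Add(Mul(-35629, Pow(28383, -1)), Mul(30200, Pow(19365, -1))) = Add(Mul(-35629, Rational(1, 28383)), Mul(30200, Rational(1, 19365))) = Add(Rational(-35629, 28383), Rational(6040, 3873)) = Rational(11147401, 36642453)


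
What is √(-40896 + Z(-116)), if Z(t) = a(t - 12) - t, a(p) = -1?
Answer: I*√40781 ≈ 201.94*I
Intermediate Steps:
Z(t) = -1 - t
√(-40896 + Z(-116)) = √(-40896 + (-1 - 1*(-116))) = √(-40896 + (-1 + 116)) = √(-40896 + 115) = √(-40781) = I*√40781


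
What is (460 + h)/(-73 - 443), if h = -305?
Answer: -155/516 ≈ -0.30039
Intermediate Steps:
(460 + h)/(-73 - 443) = (460 - 305)/(-73 - 443) = 155/(-516) = 155*(-1/516) = -155/516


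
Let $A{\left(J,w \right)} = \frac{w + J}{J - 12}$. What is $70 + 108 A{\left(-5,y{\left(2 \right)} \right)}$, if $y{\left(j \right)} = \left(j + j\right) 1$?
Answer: $\frac{1298}{17} \approx 76.353$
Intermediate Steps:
$y{\left(j \right)} = 2 j$ ($y{\left(j \right)} = 2 j 1 = 2 j$)
$A{\left(J,w \right)} = \frac{J + w}{-12 + J}$
$70 + 108 A{\left(-5,y{\left(2 \right)} \right)} = 70 + 108 \frac{-5 + 2 \cdot 2}{-12 - 5} = 70 + 108 \frac{-5 + 4}{-17} = 70 + 108 \left(\left(- \frac{1}{17}\right) \left(-1\right)\right) = 70 + 108 \cdot \frac{1}{17} = 70 + \frac{108}{17} = \frac{1298}{17}$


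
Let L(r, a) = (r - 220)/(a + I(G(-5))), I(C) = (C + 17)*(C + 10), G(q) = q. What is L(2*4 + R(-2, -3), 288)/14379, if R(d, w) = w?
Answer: -215/5003892 ≈ -4.2967e-5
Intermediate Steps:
I(C) = (10 + C)*(17 + C) (I(C) = (17 + C)*(10 + C) = (10 + C)*(17 + C))
L(r, a) = (-220 + r)/(60 + a) (L(r, a) = (r - 220)/(a + (170 + (-5)² + 27*(-5))) = (-220 + r)/(a + (170 + 25 - 135)) = (-220 + r)/(a + 60) = (-220 + r)/(60 + a))
L(2*4 + R(-2, -3), 288)/14379 = ((-220 + (2*4 - 3))/(60 + 288))/14379 = ((-220 + (8 - 3))/348)*(1/14379) = ((-220 + 5)/348)*(1/14379) = ((1/348)*(-215))*(1/14379) = -215/348*1/14379 = -215/5003892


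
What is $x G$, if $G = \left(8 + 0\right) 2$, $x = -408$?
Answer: $-6528$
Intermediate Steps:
$G = 16$ ($G = 8 \cdot 2 = 16$)
$x G = \left(-408\right) 16 = -6528$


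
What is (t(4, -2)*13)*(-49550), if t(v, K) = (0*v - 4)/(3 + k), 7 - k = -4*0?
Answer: 257660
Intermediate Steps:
k = 7 (k = 7 - (-4)*0 = 7 - 1*0 = 7 + 0 = 7)
t(v, K) = -⅖ (t(v, K) = (0*v - 4)/(3 + 7) = (0 - 4)/10 = -4*⅒ = -⅖)
(t(4, -2)*13)*(-49550) = -⅖*13*(-49550) = -26/5*(-49550) = 257660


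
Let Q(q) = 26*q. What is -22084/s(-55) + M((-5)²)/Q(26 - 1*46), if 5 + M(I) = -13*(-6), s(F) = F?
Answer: 2295933/5720 ≈ 401.39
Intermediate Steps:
M(I) = 73 (M(I) = -5 - 13*(-6) = -5 + 78 = 73)
-22084/s(-55) + M((-5)²)/Q(26 - 1*46) = -22084/(-55) + 73/((26*(26 - 1*46))) = -22084*(-1/55) + 73/((26*(26 - 46))) = 22084/55 + 73/((26*(-20))) = 22084/55 + 73/(-520) = 22084/55 + 73*(-1/520) = 22084/55 - 73/520 = 2295933/5720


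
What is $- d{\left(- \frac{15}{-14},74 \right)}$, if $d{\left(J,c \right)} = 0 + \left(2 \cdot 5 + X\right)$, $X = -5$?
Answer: $-5$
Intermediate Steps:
$d{\left(J,c \right)} = 5$ ($d{\left(J,c \right)} = 0 + \left(2 \cdot 5 - 5\right) = 0 + \left(10 - 5\right) = 0 + 5 = 5$)
$- d{\left(- \frac{15}{-14},74 \right)} = \left(-1\right) 5 = -5$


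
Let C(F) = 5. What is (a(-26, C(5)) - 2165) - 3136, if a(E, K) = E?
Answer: -5327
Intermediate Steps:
(a(-26, C(5)) - 2165) - 3136 = (-26 - 2165) - 3136 = -2191 - 3136 = -5327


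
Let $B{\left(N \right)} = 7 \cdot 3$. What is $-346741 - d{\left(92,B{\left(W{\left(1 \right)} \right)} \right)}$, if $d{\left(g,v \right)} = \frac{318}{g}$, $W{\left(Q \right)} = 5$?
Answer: $- \frac{15950245}{46} \approx -3.4674 \cdot 10^{5}$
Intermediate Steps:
$B{\left(N \right)} = 21$
$-346741 - d{\left(92,B{\left(W{\left(1 \right)} \right)} \right)} = -346741 - \frac{318}{92} = -346741 - 318 \cdot \frac{1}{92} = -346741 - \frac{159}{46} = - \frac{15950245}{46}$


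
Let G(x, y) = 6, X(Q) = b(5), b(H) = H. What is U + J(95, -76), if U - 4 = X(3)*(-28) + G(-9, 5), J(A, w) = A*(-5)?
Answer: -605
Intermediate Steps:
X(Q) = 5
J(A, w) = -5*A
U = -130 (U = 4 + (5*(-28) + 6) = 4 + (-140 + 6) = 4 - 134 = -130)
U + J(95, -76) = -130 - 5*95 = -130 - 475 = -605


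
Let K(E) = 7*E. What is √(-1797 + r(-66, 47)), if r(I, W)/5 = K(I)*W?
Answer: 3*I*√12263 ≈ 332.22*I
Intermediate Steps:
r(I, W) = 35*I*W (r(I, W) = 5*((7*I)*W) = 5*(7*I*W) = 35*I*W)
√(-1797 + r(-66, 47)) = √(-1797 + 35*(-66)*47) = √(-1797 - 108570) = √(-110367) = 3*I*√12263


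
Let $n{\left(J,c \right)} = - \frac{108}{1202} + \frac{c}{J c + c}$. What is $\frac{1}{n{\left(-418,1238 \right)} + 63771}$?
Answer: $\frac{250617}{15982073588} \approx 1.5681 \cdot 10^{-5}$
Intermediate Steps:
$n{\left(J,c \right)} = - \frac{54}{601} + \frac{c}{c + J c}$ ($n{\left(J,c \right)} = \left(-108\right) \frac{1}{1202} + \frac{c}{c + J c} = - \frac{54}{601} + \frac{c}{c + J c}$)
$\frac{1}{n{\left(-418,1238 \right)} + 63771} = \frac{1}{\frac{547 - -22572}{601 \left(1 - 418\right)} + 63771} = \frac{1}{\frac{547 + 22572}{601 \left(-417\right)} + 63771} = \frac{1}{\frac{1}{601} \left(- \frac{1}{417}\right) 23119 + 63771} = \frac{1}{- \frac{23119}{250617} + 63771} = \frac{1}{\frac{15982073588}{250617}} = \frac{250617}{15982073588}$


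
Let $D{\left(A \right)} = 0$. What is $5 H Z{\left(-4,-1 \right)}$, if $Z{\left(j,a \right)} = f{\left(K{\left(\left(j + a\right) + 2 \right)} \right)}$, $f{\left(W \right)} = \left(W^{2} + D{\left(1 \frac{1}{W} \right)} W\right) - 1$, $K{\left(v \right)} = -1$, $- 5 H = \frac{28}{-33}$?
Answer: $0$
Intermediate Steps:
$H = \frac{28}{165}$ ($H = - \frac{28 \frac{1}{-33}}{5} = - \frac{28 \left(- \frac{1}{33}\right)}{5} = \left(- \frac{1}{5}\right) \left(- \frac{28}{33}\right) = \frac{28}{165} \approx 0.1697$)
$f{\left(W \right)} = -1 + W^{2}$ ($f{\left(W \right)} = \left(W^{2} + 0 W\right) - 1 = \left(W^{2} + 0\right) - 1 = W^{2} - 1 = -1 + W^{2}$)
$Z{\left(j,a \right)} = 0$ ($Z{\left(j,a \right)} = -1 + \left(-1\right)^{2} = -1 + 1 = 0$)
$5 H Z{\left(-4,-1 \right)} = 5 \cdot \frac{28}{165} \cdot 0 = \frac{28}{33} \cdot 0 = 0$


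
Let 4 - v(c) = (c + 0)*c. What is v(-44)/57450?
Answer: -322/9575 ≈ -0.033629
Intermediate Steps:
v(c) = 4 - c² (v(c) = 4 - (c + 0)*c = 4 - c*c = 4 - c²)
v(-44)/57450 = (4 - 1*(-44)²)/57450 = (4 - 1*1936)*(1/57450) = (4 - 1936)*(1/57450) = -1932*1/57450 = -322/9575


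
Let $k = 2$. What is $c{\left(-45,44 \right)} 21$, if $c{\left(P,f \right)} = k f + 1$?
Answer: $1869$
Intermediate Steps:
$c{\left(P,f \right)} = 1 + 2 f$ ($c{\left(P,f \right)} = 2 f + 1 = 1 + 2 f$)
$c{\left(-45,44 \right)} 21 = \left(1 + 2 \cdot 44\right) 21 = \left(1 + 88\right) 21 = 89 \cdot 21 = 1869$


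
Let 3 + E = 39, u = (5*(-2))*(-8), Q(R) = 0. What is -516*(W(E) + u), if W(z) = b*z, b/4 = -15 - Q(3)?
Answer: 1073280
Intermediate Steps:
u = 80 (u = -10*(-8) = 80)
E = 36 (E = -3 + 39 = 36)
b = -60 (b = 4*(-15 - 1*0) = 4*(-15 + 0) = 4*(-15) = -60)
W(z) = -60*z
-516*(W(E) + u) = -516*(-60*36 + 80) = -516*(-2160 + 80) = -516*(-2080) = 1073280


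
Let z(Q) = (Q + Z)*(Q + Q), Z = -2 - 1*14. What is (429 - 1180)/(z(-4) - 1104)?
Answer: 751/944 ≈ 0.79555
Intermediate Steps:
Z = -16 (Z = -2 - 14 = -16)
z(Q) = 2*Q*(-16 + Q) (z(Q) = (Q - 16)*(Q + Q) = (-16 + Q)*(2*Q) = 2*Q*(-16 + Q))
(429 - 1180)/(z(-4) - 1104) = (429 - 1180)/(2*(-4)*(-16 - 4) - 1104) = -751/(2*(-4)*(-20) - 1104) = -751/(160 - 1104) = -751/(-944) = -751*(-1/944) = 751/944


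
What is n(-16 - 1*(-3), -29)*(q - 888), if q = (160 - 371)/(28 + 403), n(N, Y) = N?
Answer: 4978207/431 ≈ 11550.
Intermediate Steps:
q = -211/431 ≈ -0.48956
n(-16 - 1*(-3), -29)*(q - 888) = (-16 - 1*(-3))*(-211/431 - 888) = (-16 + 3)*(-382939/431) = -13*(-382939/431) = 4978207/431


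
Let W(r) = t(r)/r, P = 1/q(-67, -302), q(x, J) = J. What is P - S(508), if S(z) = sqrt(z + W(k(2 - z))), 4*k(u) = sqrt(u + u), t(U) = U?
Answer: -1/302 - sqrt(509) ≈ -22.564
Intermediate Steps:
P = -1/302 (P = 1/(-302) = -1/302 ≈ -0.0033113)
k(u) = sqrt(2)*sqrt(u)/4 (k(u) = sqrt(u + u)/4 = sqrt(2*u)/4 = (sqrt(2)*sqrt(u))/4 = sqrt(2)*sqrt(u)/4)
W(r) = 1 (W(r) = r/r = 1)
S(z) = sqrt(1 + z) (S(z) = sqrt(z + 1) = sqrt(1 + z))
P - S(508) = -1/302 - sqrt(1 + 508) = -1/302 - sqrt(509)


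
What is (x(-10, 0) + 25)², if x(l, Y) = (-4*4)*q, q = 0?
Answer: 625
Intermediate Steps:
x(l, Y) = 0 (x(l, Y) = -4*4*0 = -16*0 = 0)
(x(-10, 0) + 25)² = (0 + 25)² = 25² = 625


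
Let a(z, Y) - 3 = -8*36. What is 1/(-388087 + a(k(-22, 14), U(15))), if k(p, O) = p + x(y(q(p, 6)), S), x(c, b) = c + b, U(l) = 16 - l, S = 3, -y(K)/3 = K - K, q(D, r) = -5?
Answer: -1/388372 ≈ -2.5749e-6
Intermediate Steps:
y(K) = 0 (y(K) = -3*(K - K) = -3*0 = 0)
x(c, b) = b + c
k(p, O) = 3 + p (k(p, O) = p + (3 + 0) = p + 3 = 3 + p)
a(z, Y) = -285 (a(z, Y) = 3 - 8*36 = 3 - 288 = -285)
1/(-388087 + a(k(-22, 14), U(15))) = 1/(-388087 - 285) = 1/(-388372) = -1/388372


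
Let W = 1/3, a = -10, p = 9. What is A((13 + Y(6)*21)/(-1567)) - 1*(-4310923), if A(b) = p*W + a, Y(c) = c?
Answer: 4310916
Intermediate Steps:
W = ⅓ ≈ 0.33333
A(b) = -7 (A(b) = 9*(⅓) - 10 = 3 - 10 = -7)
A((13 + Y(6)*21)/(-1567)) - 1*(-4310923) = -7 - 1*(-4310923) = -7 + 4310923 = 4310916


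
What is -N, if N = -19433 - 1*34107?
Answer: 53540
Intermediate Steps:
N = -53540 (N = -19433 - 34107 = -53540)
-N = -1*(-53540) = 53540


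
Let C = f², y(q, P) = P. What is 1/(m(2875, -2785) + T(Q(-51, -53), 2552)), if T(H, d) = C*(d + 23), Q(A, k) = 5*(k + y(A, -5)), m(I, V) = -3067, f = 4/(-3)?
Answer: 9/13597 ≈ 0.00066191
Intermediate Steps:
f = -4/3 (f = 4*(-⅓) = -4/3 ≈ -1.3333)
C = 16/9 (C = (-4/3)² = 16/9 ≈ 1.7778)
Q(A, k) = -25 + 5*k (Q(A, k) = 5*(k - 5) = 5*(-5 + k) = -25 + 5*k)
T(H, d) = 368/9 + 16*d/9 (T(H, d) = 16*(d + 23)/9 = 16*(23 + d)/9 = 368/9 + 16*d/9)
1/(m(2875, -2785) + T(Q(-51, -53), 2552)) = 1/(-3067 + (368/9 + (16/9)*2552)) = 1/(-3067 + (368/9 + 40832/9)) = 1/(-3067 + 41200/9) = 1/(13597/9) = 9/13597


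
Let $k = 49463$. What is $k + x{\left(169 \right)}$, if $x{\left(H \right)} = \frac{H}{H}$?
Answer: $49464$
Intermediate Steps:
$x{\left(H \right)} = 1$
$k + x{\left(169 \right)} = 49463 + 1 = 49464$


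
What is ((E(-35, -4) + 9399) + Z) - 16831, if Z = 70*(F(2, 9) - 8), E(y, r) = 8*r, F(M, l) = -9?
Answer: -8654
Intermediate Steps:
Z = -1190 (Z = 70*(-9 - 8) = 70*(-17) = -1190)
((E(-35, -4) + 9399) + Z) - 16831 = ((8*(-4) + 9399) - 1190) - 16831 = ((-32 + 9399) - 1190) - 16831 = (9367 - 1190) - 16831 = 8177 - 16831 = -8654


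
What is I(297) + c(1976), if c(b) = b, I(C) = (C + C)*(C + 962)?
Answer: 749822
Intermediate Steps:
I(C) = 2*C*(962 + C) (I(C) = (2*C)*(962 + C) = 2*C*(962 + C))
I(297) + c(1976) = 2*297*(962 + 297) + 1976 = 2*297*1259 + 1976 = 747846 + 1976 = 749822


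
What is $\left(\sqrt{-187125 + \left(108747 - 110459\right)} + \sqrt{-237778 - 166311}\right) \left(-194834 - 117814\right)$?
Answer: $312648 i \left(- \sqrt{188837} - \sqrt{404089}\right) \approx - 3.3461 \cdot 10^{8} i$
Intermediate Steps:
$\left(\sqrt{-187125 + \left(108747 - 110459\right)} + \sqrt{-237778 - 166311}\right) \left(-194834 - 117814\right) = \left(\sqrt{-187125 + \left(108747 - 110459\right)} + \sqrt{-404089}\right) \left(-312648\right) = \left(\sqrt{-187125 - 1712} + i \sqrt{404089}\right) \left(-312648\right) = \left(\sqrt{-188837} + i \sqrt{404089}\right) \left(-312648\right) = \left(i \sqrt{188837} + i \sqrt{404089}\right) \left(-312648\right) = - 312648 i \sqrt{188837} - 312648 i \sqrt{404089}$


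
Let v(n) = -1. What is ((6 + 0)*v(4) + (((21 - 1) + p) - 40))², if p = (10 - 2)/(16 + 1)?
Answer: 188356/289 ≈ 651.75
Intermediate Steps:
p = 8/17 ≈ 0.47059
((6 + 0)*v(4) + (((21 - 1) + p) - 40))² = ((6 + 0)*(-1) + (((21 - 1) + 8/17) - 40))² = (6*(-1) + ((20 + 8/17) - 40))² = (-6 + (348/17 - 40))² = (-6 - 332/17)² = (-434/17)² = 188356/289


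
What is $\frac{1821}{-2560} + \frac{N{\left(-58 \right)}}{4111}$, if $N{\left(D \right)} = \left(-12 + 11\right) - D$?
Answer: $- \frac{7340211}{10524160} \approx -0.69746$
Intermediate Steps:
$N{\left(D \right)} = -1 - D$
$\frac{1821}{-2560} + \frac{N{\left(-58 \right)}}{4111} = \frac{1821}{-2560} + \frac{-1 - -58}{4111} = 1821 \left(- \frac{1}{2560}\right) + \left(-1 + 58\right) \frac{1}{4111} = - \frac{1821}{2560} + 57 \cdot \frac{1}{4111} = - \frac{1821}{2560} + \frac{57}{4111} = - \frac{7340211}{10524160}$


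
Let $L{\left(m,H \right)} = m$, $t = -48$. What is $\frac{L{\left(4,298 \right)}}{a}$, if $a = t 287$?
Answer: $- \frac{1}{3444} \approx -0.00029036$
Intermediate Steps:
$a = -13776$ ($a = \left(-48\right) 287 = -13776$)
$\frac{L{\left(4,298 \right)}}{a} = \frac{4}{-13776} = 4 \left(- \frac{1}{13776}\right) = - \frac{1}{3444}$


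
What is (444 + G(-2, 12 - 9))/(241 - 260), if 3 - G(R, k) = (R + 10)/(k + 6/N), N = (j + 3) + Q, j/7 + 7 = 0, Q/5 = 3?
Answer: -38641/1653 ≈ -23.376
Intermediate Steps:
Q = 15 (Q = 5*3 = 15)
j = -49 (j = -49 + 7*0 = -49 + 0 = -49)
N = -31 (N = (-49 + 3) + 15 = -46 + 15 = -31)
G(R, k) = 3 - (10 + R)/(-6/31 + k) (G(R, k) = 3 - (R + 10)/(k + 6/(-31)) = 3 - (10 + R)/(k + 6*(-1/31)) = 3 - (10 + R)/(k - 6/31) = 3 - (10 + R)/(-6/31 + k))
(444 + G(-2, 12 - 9))/(241 - 260) = (444 + (328 - 93*(12 - 9) + 31*(-2))/(6 - 31*(12 - 9)))/(241 - 260) = (444 + (328 - 93*3 - 62)/(6 - 31*3))/(-19) = (444 + (328 - 279 - 62)/(6 - 93))*(-1/19) = (444 - 13/(-87))*(-1/19) = (444 - 1/87*(-13))*(-1/19) = (444 + 13/87)*(-1/19) = (38641/87)*(-1/19) = -38641/1653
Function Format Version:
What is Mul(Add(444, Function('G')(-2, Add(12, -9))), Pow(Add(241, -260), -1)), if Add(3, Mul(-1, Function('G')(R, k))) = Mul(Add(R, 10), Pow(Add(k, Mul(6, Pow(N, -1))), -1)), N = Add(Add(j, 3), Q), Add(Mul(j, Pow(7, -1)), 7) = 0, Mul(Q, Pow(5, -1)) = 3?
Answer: Rational(-38641, 1653) ≈ -23.376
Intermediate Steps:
Q = 15 (Q = Mul(5, 3) = 15)
j = -49 (j = Add(-49, Mul(7, 0)) = Add(-49, 0) = -49)
N = -31 (N = Add(Add(-49, 3), 15) = Add(-46, 15) = -31)
Function('G')(R, k) = Add(3, Mul(-1, Pow(Add(Rational(-6, 31), k), -1), Add(10, R))) (Function('G')(R, k) = Add(3, Mul(-1, Mul(Add(R, 10), Pow(Add(k, Mul(6, Pow(-31, -1))), -1)))) = Add(3, Mul(-1, Mul(Add(10, R), Pow(Add(k, Mul(6, Rational(-1, 31))), -1)))) = Add(3, Mul(-1, Mul(Add(10, R), Pow(Add(k, Rational(-6, 31)), -1)))) = Add(3, Mul(-1, Mul(Add(10, R), Pow(Add(Rational(-6, 31), k), -1)))) = Add(3, Mul(-1, Mul(Pow(Add(Rational(-6, 31), k), -1), Add(10, R)))) = Add(3, Mul(-1, Pow(Add(Rational(-6, 31), k), -1), Add(10, R))))
Mul(Add(444, Function('G')(-2, Add(12, -9))), Pow(Add(241, -260), -1)) = Mul(Add(444, Mul(Pow(Add(6, Mul(-31, Add(12, -9))), -1), Add(328, Mul(-93, Add(12, -9)), Mul(31, -2)))), Pow(Add(241, -260), -1)) = Mul(Add(444, Mul(Pow(Add(6, Mul(-31, 3)), -1), Add(328, Mul(-93, 3), -62))), Pow(-19, -1)) = Mul(Add(444, Mul(Pow(Add(6, -93), -1), Add(328, -279, -62))), Rational(-1, 19)) = Mul(Add(444, Mul(Pow(-87, -1), -13)), Rational(-1, 19)) = Mul(Add(444, Mul(Rational(-1, 87), -13)), Rational(-1, 19)) = Mul(Add(444, Rational(13, 87)), Rational(-1, 19)) = Mul(Rational(38641, 87), Rational(-1, 19)) = Rational(-38641, 1653)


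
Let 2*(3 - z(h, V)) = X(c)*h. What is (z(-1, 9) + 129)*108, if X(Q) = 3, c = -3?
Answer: 14418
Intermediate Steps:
z(h, V) = 3 - 3*h/2
(z(-1, 9) + 129)*108 = ((3 - 3/2*(-1)) + 129)*108 = ((3 + 3/2) + 129)*108 = (9/2 + 129)*108 = (267/2)*108 = 14418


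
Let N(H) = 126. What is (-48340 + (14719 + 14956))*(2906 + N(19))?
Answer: -56592280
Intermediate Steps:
(-48340 + (14719 + 14956))*(2906 + N(19)) = (-48340 + (14719 + 14956))*(2906 + 126) = (-48340 + 29675)*3032 = -18665*3032 = -56592280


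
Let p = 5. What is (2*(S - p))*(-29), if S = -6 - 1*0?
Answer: 638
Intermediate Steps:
S = -6 (S = -6 + 0 = -6)
(2*(S - p))*(-29) = (2*(-6 - 1*5))*(-29) = (2*(-6 - 5))*(-29) = (2*(-11))*(-29) = -22*(-29) = 638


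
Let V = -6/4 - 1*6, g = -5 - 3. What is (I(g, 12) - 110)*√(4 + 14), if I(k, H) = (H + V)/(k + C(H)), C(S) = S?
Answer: -2613*√2/8 ≈ -461.92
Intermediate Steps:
g = -8
V = -15/2 (V = -6*¼ - 6 = -3/2 - 6 = -15/2 ≈ -7.5000)
I(k, H) = (-15/2 + H)/(H + k) (I(k, H) = (H - 15/2)/(k + H) = (-15/2 + H)/(H + k))
(I(g, 12) - 110)*√(4 + 14) = ((-15/2 + 12)/(12 - 8) - 110)*√(4 + 14) = ((9/2)/4 - 110)*√18 = ((¼)*(9/2) - 110)*(3*√2) = (9/8 - 110)*(3*√2) = -2613*√2/8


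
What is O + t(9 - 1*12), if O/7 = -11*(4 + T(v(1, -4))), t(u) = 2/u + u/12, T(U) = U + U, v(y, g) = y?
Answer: -5555/12 ≈ -462.92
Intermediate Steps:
T(U) = 2*U
t(u) = 2/u + u/12 (t(u) = 2/u + u*(1/12) = 2/u + u/12)
O = -462 (O = 7*(-11*(4 + 2*1)) = 7*(-11*(4 + 2)) = 7*(-11*6) = 7*(-66) = -462)
O + t(9 - 1*12) = -462 + (2/(9 - 1*12) + (9 - 1*12)/12) = -462 + (2/(9 - 12) + (9 - 12)/12) = -462 + (2/(-3) + (1/12)*(-3)) = -462 + (2*(-⅓) - ¼) = -462 + (-⅔ - ¼) = -462 - 11/12 = -5555/12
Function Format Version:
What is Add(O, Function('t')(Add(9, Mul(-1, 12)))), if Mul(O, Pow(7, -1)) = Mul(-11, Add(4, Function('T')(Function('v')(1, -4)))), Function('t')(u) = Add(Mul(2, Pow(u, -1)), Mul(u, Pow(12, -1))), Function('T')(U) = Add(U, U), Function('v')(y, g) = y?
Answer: Rational(-5555, 12) ≈ -462.92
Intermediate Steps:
Function('T')(U) = Mul(2, U)
Function('t')(u) = Add(Mul(2, Pow(u, -1)), Mul(Rational(1, 12), u)) (Function('t')(u) = Add(Mul(2, Pow(u, -1)), Mul(u, Rational(1, 12))) = Add(Mul(2, Pow(u, -1)), Mul(Rational(1, 12), u)))
O = -462 (O = Mul(7, Mul(-11, Add(4, Mul(2, 1)))) = Mul(7, Mul(-11, Add(4, 2))) = Mul(7, Mul(-11, 6)) = Mul(7, -66) = -462)
Add(O, Function('t')(Add(9, Mul(-1, 12)))) = Add(-462, Add(Mul(2, Pow(Add(9, Mul(-1, 12)), -1)), Mul(Rational(1, 12), Add(9, Mul(-1, 12))))) = Add(-462, Add(Mul(2, Pow(Add(9, -12), -1)), Mul(Rational(1, 12), Add(9, -12)))) = Add(-462, Add(Mul(2, Pow(-3, -1)), Mul(Rational(1, 12), -3))) = Add(-462, Add(Mul(2, Rational(-1, 3)), Rational(-1, 4))) = Add(-462, Add(Rational(-2, 3), Rational(-1, 4))) = Add(-462, Rational(-11, 12)) = Rational(-5555, 12)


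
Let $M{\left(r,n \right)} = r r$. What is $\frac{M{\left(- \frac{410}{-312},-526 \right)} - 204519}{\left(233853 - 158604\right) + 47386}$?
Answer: $- \frac{4977132359}{2984445360} \approx -1.6677$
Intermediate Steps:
$M{\left(r,n \right)} = r^{2}$
$\frac{M{\left(- \frac{410}{-312},-526 \right)} - 204519}{\left(233853 - 158604\right) + 47386} = \frac{\left(- \frac{410}{-312}\right)^{2} - 204519}{\left(233853 - 158604\right) + 47386} = \frac{\left(\left(-410\right) \left(- \frac{1}{312}\right)\right)^{2} - 204519}{\left(233853 - 158604\right) + 47386} = \frac{\left(\frac{205}{156}\right)^{2} - 204519}{75249 + 47386} = \frac{\frac{42025}{24336} - 204519}{122635} = \left(- \frac{4977132359}{24336}\right) \frac{1}{122635} = - \frac{4977132359}{2984445360}$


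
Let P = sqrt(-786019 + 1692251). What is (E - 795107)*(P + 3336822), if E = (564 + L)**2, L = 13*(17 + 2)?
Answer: -458432627292 - 274772*sqrt(226558) ≈ -4.5856e+11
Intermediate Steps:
P = 2*sqrt(226558) (P = sqrt(906232) = 2*sqrt(226558) ≈ 951.96)
L = 247 (L = 13*19 = 247)
E = 657721 (E = (564 + 247)**2 = 811**2 = 657721)
(E - 795107)*(P + 3336822) = (657721 - 795107)*(2*sqrt(226558) + 3336822) = -137386*(3336822 + 2*sqrt(226558)) = -458432627292 - 274772*sqrt(226558)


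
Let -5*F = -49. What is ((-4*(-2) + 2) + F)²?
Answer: 9801/25 ≈ 392.04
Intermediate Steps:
F = 49/5 (F = -⅕*(-49) = 49/5 ≈ 9.8000)
((-4*(-2) + 2) + F)² = ((-4*(-2) + 2) + 49/5)² = ((8 + 2) + 49/5)² = (10 + 49/5)² = (99/5)² = 9801/25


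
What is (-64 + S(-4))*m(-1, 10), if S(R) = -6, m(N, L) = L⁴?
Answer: -700000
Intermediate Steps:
(-64 + S(-4))*m(-1, 10) = (-64 - 6)*10⁴ = -70*10000 = -700000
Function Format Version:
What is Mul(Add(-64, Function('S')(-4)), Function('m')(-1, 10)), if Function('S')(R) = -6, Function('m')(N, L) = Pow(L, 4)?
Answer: -700000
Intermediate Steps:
Mul(Add(-64, Function('S')(-4)), Function('m')(-1, 10)) = Mul(Add(-64, -6), Pow(10, 4)) = Mul(-70, 10000) = -700000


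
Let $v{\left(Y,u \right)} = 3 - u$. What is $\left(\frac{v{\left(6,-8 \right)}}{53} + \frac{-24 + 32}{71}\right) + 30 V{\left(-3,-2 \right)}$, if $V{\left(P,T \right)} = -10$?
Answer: $- \frac{1127695}{3763} \approx -299.68$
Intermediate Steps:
$\left(\frac{v{\left(6,-8 \right)}}{53} + \frac{-24 + 32}{71}\right) + 30 V{\left(-3,-2 \right)} = \left(\frac{3 - -8}{53} + \frac{-24 + 32}{71}\right) + 30 \left(-10\right) = \left(\left(3 + 8\right) \frac{1}{53} + 8 \cdot \frac{1}{71}\right) - 300 = \left(11 \cdot \frac{1}{53} + \frac{8}{71}\right) - 300 = \left(\frac{11}{53} + \frac{8}{71}\right) - 300 = \frac{1205}{3763} - 300 = - \frac{1127695}{3763}$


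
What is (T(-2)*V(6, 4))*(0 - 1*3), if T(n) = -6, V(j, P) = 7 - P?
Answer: 54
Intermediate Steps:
(T(-2)*V(6, 4))*(0 - 1*3) = (-6*(7 - 1*4))*(0 - 1*3) = (-6*(7 - 4))*(0 - 3) = -6*3*(-3) = -18*(-3) = 54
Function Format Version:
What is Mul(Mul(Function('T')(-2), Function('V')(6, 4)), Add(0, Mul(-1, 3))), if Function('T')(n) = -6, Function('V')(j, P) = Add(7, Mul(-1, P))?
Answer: 54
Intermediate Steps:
Mul(Mul(Function('T')(-2), Function('V')(6, 4)), Add(0, Mul(-1, 3))) = Mul(Mul(-6, Add(7, Mul(-1, 4))), Add(0, Mul(-1, 3))) = Mul(Mul(-6, Add(7, -4)), Add(0, -3)) = Mul(Mul(-6, 3), -3) = Mul(-18, -3) = 54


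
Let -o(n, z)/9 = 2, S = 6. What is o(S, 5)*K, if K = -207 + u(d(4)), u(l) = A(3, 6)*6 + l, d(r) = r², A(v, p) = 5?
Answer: 2898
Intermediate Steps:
o(n, z) = -18 (o(n, z) = -9*2 = -18)
u(l) = 30 + l (u(l) = 5*6 + l = 30 + l)
K = -161 (K = -207 + (30 + 4²) = -207 + (30 + 16) = -207 + 46 = -161)
o(S, 5)*K = -18*(-161) = 2898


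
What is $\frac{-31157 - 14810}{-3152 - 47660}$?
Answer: $\frac{45967}{50812} \approx 0.90465$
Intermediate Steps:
$\frac{-31157 - 14810}{-3152 - 47660} = - \frac{45967}{-50812} = \left(-45967\right) \left(- \frac{1}{50812}\right) = \frac{45967}{50812}$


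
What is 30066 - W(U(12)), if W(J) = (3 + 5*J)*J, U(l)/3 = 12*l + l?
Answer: -1066458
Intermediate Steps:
U(l) = 39*l (U(l) = 3*(12*l + l) = 3*(13*l) = 39*l)
W(J) = J*(3 + 5*J)
30066 - W(U(12)) = 30066 - 39*12*(3 + 5*(39*12)) = 30066 - 468*(3 + 5*468) = 30066 - 468*(3 + 2340) = 30066 - 468*2343 = 30066 - 1*1096524 = 30066 - 1096524 = -1066458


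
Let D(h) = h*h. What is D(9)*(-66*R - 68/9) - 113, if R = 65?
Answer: -348215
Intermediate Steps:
D(h) = h²
D(9)*(-66*R - 68/9) - 113 = 9²*(-66/(1/65) - 68/9) - 113 = 81*(-66/1/65 - 68*⅑) - 113 = 81*(-66*65 - 68/9) - 113 = 81*(-4290 - 68/9) - 113 = 81*(-38678/9) - 113 = -348102 - 113 = -348215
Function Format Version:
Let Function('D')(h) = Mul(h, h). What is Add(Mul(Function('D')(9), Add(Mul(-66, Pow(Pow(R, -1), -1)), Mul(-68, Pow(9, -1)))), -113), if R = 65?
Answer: -348215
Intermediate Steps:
Function('D')(h) = Pow(h, 2)
Add(Mul(Function('D')(9), Add(Mul(-66, Pow(Pow(R, -1), -1)), Mul(-68, Pow(9, -1)))), -113) = Add(Mul(Pow(9, 2), Add(Mul(-66, Pow(Pow(65, -1), -1)), Mul(-68, Pow(9, -1)))), -113) = Add(Mul(81, Add(Mul(-66, Pow(Rational(1, 65), -1)), Mul(-68, Rational(1, 9)))), -113) = Add(Mul(81, Add(Mul(-66, 65), Rational(-68, 9))), -113) = Add(Mul(81, Add(-4290, Rational(-68, 9))), -113) = Add(Mul(81, Rational(-38678, 9)), -113) = Add(-348102, -113) = -348215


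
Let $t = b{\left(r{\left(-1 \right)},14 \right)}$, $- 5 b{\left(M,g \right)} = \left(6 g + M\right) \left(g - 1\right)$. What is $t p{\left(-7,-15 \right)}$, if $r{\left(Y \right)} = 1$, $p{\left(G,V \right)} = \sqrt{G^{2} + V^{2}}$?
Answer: $- 221 \sqrt{274} \approx -3658.2$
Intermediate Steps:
$b{\left(M,g \right)} = - \frac{\left(-1 + g\right) \left(M + 6 g\right)}{5}$ ($b{\left(M,g \right)} = - \frac{\left(6 g + M\right) \left(g - 1\right)}{5} = - \frac{\left(M + 6 g\right) \left(-1 + g\right)}{5} = - \frac{\left(-1 + g\right) \left(M + 6 g\right)}{5}$)
$t = -221$ ($t = - \frac{6 \cdot 14^{2}}{5} + \frac{1}{5} \cdot 1 + \frac{6}{5} \cdot 14 - \frac{1}{5} \cdot 14 = \left(- \frac{6}{5}\right) 196 + \frac{1}{5} + \frac{84}{5} - \frac{14}{5} = - \frac{1176}{5} + \frac{1}{5} + \frac{84}{5} - \frac{14}{5} = -221$)
$t p{\left(-7,-15 \right)} = - 221 \sqrt{\left(-7\right)^{2} + \left(-15\right)^{2}} = - 221 \sqrt{49 + 225} = - 221 \sqrt{274}$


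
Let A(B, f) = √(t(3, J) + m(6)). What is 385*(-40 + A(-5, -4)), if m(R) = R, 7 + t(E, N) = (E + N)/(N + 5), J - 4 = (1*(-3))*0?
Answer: -15400 + 385*I*√2/3 ≈ -15400.0 + 181.49*I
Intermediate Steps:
J = 4 (J = 4 + (1*(-3))*0 = 4 - 3*0 = 4 + 0 = 4)
t(E, N) = -7 + (E + N)/(5 + N) (t(E, N) = -7 + (E + N)/(N + 5) = -7 + (E + N)/(5 + N))
A(B, f) = I*√2/3 (A(B, f) = √((-35 + 3 - 6*4)/(5 + 4) + 6) = √((-35 + 3 - 24)/9 + 6) = √((⅑)*(-56) + 6) = √(-56/9 + 6) = √(-2/9) = I*√2/3)
385*(-40 + A(-5, -4)) = 385*(-40 + I*√2/3) = -15400 + 385*I*√2/3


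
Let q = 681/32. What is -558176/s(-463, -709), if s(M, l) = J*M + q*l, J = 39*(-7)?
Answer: -17861632/3561939 ≈ -5.0146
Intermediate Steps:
q = 681/32 (q = 681*(1/32) = 681/32 ≈ 21.281)
J = -273
s(M, l) = -273*M + 681*l/32
-558176/s(-463, -709) = -558176/(-273*(-463) + (681/32)*(-709)) = -558176/(126399 - 482829/32) = -558176/3561939/32 = -558176*32/3561939 = -17861632/3561939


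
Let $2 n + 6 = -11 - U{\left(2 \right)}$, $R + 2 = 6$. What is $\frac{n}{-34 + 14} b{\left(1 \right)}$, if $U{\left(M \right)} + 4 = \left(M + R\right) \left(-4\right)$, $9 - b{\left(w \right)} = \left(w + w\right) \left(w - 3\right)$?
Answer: $- \frac{143}{40} \approx -3.575$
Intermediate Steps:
$R = 4$ ($R = -2 + 6 = 4$)
$b{\left(w \right)} = 9 - 2 w \left(-3 + w\right)$ ($b{\left(w \right)} = 9 - \left(w + w\right) \left(w - 3\right) = 9 - 2 w \left(-3 + w\right)$)
$U{\left(M \right)} = -20 - 4 M$ ($U{\left(M \right)} = -4 + \left(M + 4\right) \left(-4\right) = -4 + \left(4 + M\right) \left(-4\right) = -4 - \left(16 + 4 M\right) = -20 - 4 M$)
$n = \frac{11}{2}$ ($n = -3 + \frac{-11 - \left(-20 - 8\right)}{2} = -3 + \frac{-11 - -28}{2} = -3 + \frac{-11 + 28}{2} = -3 + \frac{1}{2} \cdot 17 = -3 + \frac{17}{2} = \frac{11}{2} \approx 5.5$)
$\frac{n}{-34 + 14} b{\left(1 \right)} = \frac{1}{-34 + 14} \cdot \frac{11}{2} \left(9 - 2 \cdot 1^{2} + 6 \cdot 1\right) = \frac{1}{-20} \cdot \frac{11}{2} \left(9 - 2 + 6\right) = \left(- \frac{1}{20}\right) \frac{11}{2} \left(9 - 2 + 6\right) = \left(- \frac{11}{40}\right) 13 = - \frac{143}{40}$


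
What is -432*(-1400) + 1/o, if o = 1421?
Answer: 859420801/1421 ≈ 6.0480e+5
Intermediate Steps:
-432*(-1400) + 1/o = -432*(-1400) + 1/1421 = 604800 + 1/1421 = 859420801/1421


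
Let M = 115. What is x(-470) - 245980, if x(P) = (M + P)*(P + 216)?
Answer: -155810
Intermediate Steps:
x(P) = (115 + P)*(216 + P) (x(P) = (115 + P)*(P + 216) = (115 + P)*(216 + P))
x(-470) - 245980 = (24840 + (-470)**2 + 331*(-470)) - 245980 = (24840 + 220900 - 155570) - 245980 = 90170 - 245980 = -155810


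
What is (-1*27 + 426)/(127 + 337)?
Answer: 399/464 ≈ 0.85991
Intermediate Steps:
(-1*27 + 426)/(127 + 337) = (-27 + 426)/464 = 399*(1/464) = 399/464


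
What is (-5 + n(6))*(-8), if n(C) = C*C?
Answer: -248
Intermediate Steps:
n(C) = C**2
(-5 + n(6))*(-8) = (-5 + 6**2)*(-8) = (-5 + 36)*(-8) = 31*(-8) = -248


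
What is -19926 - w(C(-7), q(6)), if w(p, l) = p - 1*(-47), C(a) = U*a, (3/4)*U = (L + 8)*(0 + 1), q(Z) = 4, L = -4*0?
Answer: -59695/3 ≈ -19898.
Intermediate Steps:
L = 0
U = 32/3 (U = 4*((0 + 8)*(0 + 1))/3 = 4*(8*1)/3 = (4/3)*8 = 32/3 ≈ 10.667)
C(a) = 32*a/3
w(p, l) = 47 + p (w(p, l) = p + 47 = 47 + p)
-19926 - w(C(-7), q(6)) = -19926 - (47 + (32/3)*(-7)) = -19926 - (47 - 224/3) = -19926 - 1*(-83/3) = -19926 + 83/3 = -59695/3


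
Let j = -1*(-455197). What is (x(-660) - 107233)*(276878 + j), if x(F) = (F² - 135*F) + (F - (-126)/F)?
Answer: 6712944584835/22 ≈ 3.0513e+11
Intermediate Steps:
j = 455197
x(F) = F² - 134*F + 126/F (x(F) = (F² - 135*F) + (F + 126/F) = F² - 134*F + 126/F)
(x(-660) - 107233)*(276878 + j) = ((126 + (-660)²*(-134 - 660))/(-660) - 107233)*(276878 + 455197) = (-(126 + 435600*(-794))/660 - 107233)*732075 = (-(126 - 345866400)/660 - 107233)*732075 = (-1/660*(-345866274) - 107233)*732075 = (57644379/110 - 107233)*732075 = (45848749/110)*732075 = 6712944584835/22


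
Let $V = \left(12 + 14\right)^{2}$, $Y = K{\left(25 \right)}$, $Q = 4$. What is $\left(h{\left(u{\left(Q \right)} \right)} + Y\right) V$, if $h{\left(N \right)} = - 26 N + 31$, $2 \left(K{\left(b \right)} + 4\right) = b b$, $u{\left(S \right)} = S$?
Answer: $159198$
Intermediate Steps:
$K{\left(b \right)} = -4 + \frac{b^{2}}{2}$ ($K{\left(b \right)} = -4 + \frac{b b}{2} = -4 + \frac{b^{2}}{2}$)
$h{\left(N \right)} = 31 - 26 N$
$Y = \frac{617}{2}$ ($Y = -4 + \frac{25^{2}}{2} = -4 + \frac{1}{2} \cdot 625 = -4 + \frac{625}{2} = \frac{617}{2} \approx 308.5$)
$V = 676$ ($V = 26^{2} = 676$)
$\left(h{\left(u{\left(Q \right)} \right)} + Y\right) V = \left(\left(31 - 104\right) + \frac{617}{2}\right) 676 = \left(-73 + \frac{617}{2}\right) 676 = \frac{471}{2} \cdot 676 = 159198$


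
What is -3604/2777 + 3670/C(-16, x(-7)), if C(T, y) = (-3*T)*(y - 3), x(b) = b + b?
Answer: -6566227/1133016 ≈ -5.7953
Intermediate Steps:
x(b) = 2*b
C(T, y) = -3*T*(-3 + y) (C(T, y) = (-3*T)*(-3 + y) = -3*T*(-3 + y))
-3604/2777 + 3670/C(-16, x(-7)) = -3604/2777 + 3670/((3*(-16)*(3 - 2*(-7)))) = -3604*1/2777 + 3670/((3*(-16)*(3 - 1*(-14)))) = -3604/2777 + 3670/((3*(-16)*(3 + 14))) = -3604/2777 + 3670/((3*(-16)*17)) = -3604/2777 + 3670/(-816) = -3604/2777 + 3670*(-1/816) = -3604/2777 - 1835/408 = -6566227/1133016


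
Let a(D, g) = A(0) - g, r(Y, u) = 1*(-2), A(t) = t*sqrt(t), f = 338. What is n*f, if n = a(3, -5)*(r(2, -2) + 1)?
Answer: -1690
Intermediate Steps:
A(t) = t**(3/2)
r(Y, u) = -2
a(D, g) = -g (a(D, g) = 0**(3/2) - g = 0 - g = -g)
n = -5 (n = (-1*(-5))*(-2 + 1) = 5*(-1) = -5)
n*f = -5*338 = -1690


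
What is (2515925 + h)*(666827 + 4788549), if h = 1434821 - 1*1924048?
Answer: 11056399628448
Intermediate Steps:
h = -489227 (h = 1434821 - 1924048 = -489227)
(2515925 + h)*(666827 + 4788549) = (2515925 - 489227)*(666827 + 4788549) = 2026698*5455376 = 11056399628448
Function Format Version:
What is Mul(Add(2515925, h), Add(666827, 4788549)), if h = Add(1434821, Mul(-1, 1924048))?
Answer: 11056399628448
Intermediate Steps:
h = -489227 (h = Add(1434821, -1924048) = -489227)
Mul(Add(2515925, h), Add(666827, 4788549)) = Mul(Add(2515925, -489227), Add(666827, 4788549)) = Mul(2026698, 5455376) = 11056399628448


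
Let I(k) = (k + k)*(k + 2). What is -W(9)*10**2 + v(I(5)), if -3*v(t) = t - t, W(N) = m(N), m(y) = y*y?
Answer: -8100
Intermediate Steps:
I(k) = 2*k*(2 + k) (I(k) = (2*k)*(2 + k) = 2*k*(2 + k))
m(y) = y**2
W(N) = N**2
v(t) = 0 (v(t) = -(t - t)/3 = -1/3*0 = 0)
-W(9)*10**2 + v(I(5)) = -1*9**2*10**2 + 0 = -1*81*100 + 0 = -81*100 + 0 = -8100 + 0 = -8100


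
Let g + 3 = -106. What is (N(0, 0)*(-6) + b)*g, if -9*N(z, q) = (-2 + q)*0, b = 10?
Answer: -1090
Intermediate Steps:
g = -109 (g = -3 - 106 = -109)
N(z, q) = 0 (N(z, q) = -(-2 + q)*0/9 = -⅑*0 = 0)
(N(0, 0)*(-6) + b)*g = (0*(-6) + 10)*(-109) = (0 + 10)*(-109) = 10*(-109) = -1090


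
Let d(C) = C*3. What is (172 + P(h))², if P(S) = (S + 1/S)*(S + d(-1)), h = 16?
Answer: 37124649/256 ≈ 1.4502e+5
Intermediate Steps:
d(C) = 3*C
P(S) = (-3 + S)*(S + 1/S) (P(S) = (S + 1/S)*(S + 3*(-1)) = (S + 1/S)*(S - 3) = (S + 1/S)*(-3 + S) = (-3 + S)*(S + 1/S))
(172 + P(h))² = (172 + (1 + 16² - 3*16 - 3/16))² = (172 + (1 + 256 - 48 - 3*1/16))² = (172 + (1 + 256 - 48 - 3/16))² = (172 + 3341/16)² = (6093/16)² = 37124649/256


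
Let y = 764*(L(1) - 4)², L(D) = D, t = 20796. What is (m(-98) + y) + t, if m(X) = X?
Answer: 27574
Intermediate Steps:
y = 6876 (y = 764*(1 - 4)² = 764*(-3)² = 764*9 = 6876)
(m(-98) + y) + t = (-98 + 6876) + 20796 = 6778 + 20796 = 27574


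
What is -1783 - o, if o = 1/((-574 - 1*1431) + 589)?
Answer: -2524727/1416 ≈ -1783.0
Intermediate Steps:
o = -1/1416 (o = 1/((-574 - 1431) + 589) = 1/(-2005 + 589) = 1/(-1416) = -1/1416 ≈ -0.00070621)
-1783 - o = -1783 - 1*(-1/1416) = -1783 + 1/1416 = -2524727/1416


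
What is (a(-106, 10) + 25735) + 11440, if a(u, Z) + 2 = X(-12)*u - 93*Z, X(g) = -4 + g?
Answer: 37939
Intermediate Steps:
a(u, Z) = -2 - 93*Z - 16*u (a(u, Z) = -2 + ((-4 - 12)*u - 93*Z) = -2 + (-16*u - 93*Z) = -2 + (-93*Z - 16*u) = -2 - 93*Z - 16*u)
(a(-106, 10) + 25735) + 11440 = ((-2 - 93*10 - 16*(-106)) + 25735) + 11440 = ((-2 - 930 + 1696) + 25735) + 11440 = (764 + 25735) + 11440 = 26499 + 11440 = 37939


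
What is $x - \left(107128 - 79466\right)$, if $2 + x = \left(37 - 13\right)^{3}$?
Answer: $-13840$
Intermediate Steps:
$x = 13822$ ($x = -2 + \left(37 - 13\right)^{3} = -2 + 24^{3} = -2 + 13824 = 13822$)
$x - \left(107128 - 79466\right) = 13822 - \left(107128 - 79466\right) = 13822 - 27662 = -13840$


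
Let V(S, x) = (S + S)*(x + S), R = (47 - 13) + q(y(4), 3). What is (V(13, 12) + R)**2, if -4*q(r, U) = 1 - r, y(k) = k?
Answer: 7502121/16 ≈ 4.6888e+5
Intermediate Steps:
q(r, U) = -1/4 + r/4 (q(r, U) = -(1 - r)/4 = -1/4 + r/4)
R = 139/4 (R = (47 - 13) + (-1/4 + (1/4)*4) = 34 + (-1/4 + 1) = 34 + 3/4 = 139/4 ≈ 34.750)
V(S, x) = 2*S*(S + x) (V(S, x) = (2*S)*(S + x) = 2*S*(S + x))
(V(13, 12) + R)**2 = (2*13*(13 + 12) + 139/4)**2 = (2*13*25 + 139/4)**2 = (650 + 139/4)**2 = (2739/4)**2 = 7502121/16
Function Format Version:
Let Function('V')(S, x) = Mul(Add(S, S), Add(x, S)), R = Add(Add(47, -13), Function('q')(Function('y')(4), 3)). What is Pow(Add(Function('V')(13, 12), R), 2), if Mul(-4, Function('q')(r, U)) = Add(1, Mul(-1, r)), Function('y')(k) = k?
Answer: Rational(7502121, 16) ≈ 4.6888e+5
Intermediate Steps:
Function('q')(r, U) = Add(Rational(-1, 4), Mul(Rational(1, 4), r)) (Function('q')(r, U) = Mul(Rational(-1, 4), Add(1, Mul(-1, r))) = Add(Rational(-1, 4), Mul(Rational(1, 4), r)))
R = Rational(139, 4) (R = Add(Add(47, -13), Add(Rational(-1, 4), Mul(Rational(1, 4), 4))) = Add(34, Add(Rational(-1, 4), 1)) = Add(34, Rational(3, 4)) = Rational(139, 4) ≈ 34.750)
Function('V')(S, x) = Mul(2, S, Add(S, x)) (Function('V')(S, x) = Mul(Mul(2, S), Add(S, x)) = Mul(2, S, Add(S, x)))
Pow(Add(Function('V')(13, 12), R), 2) = Pow(Add(Mul(2, 13, Add(13, 12)), Rational(139, 4)), 2) = Pow(Add(Mul(2, 13, 25), Rational(139, 4)), 2) = Pow(Add(650, Rational(139, 4)), 2) = Pow(Rational(2739, 4), 2) = Rational(7502121, 16)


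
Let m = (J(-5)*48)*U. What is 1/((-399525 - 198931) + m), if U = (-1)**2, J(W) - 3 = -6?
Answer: -1/598600 ≈ -1.6706e-6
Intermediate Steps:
J(W) = -3 (J(W) = 3 - 6 = -3)
U = 1
m = -144 (m = -3*48*1 = -144*1 = -144)
1/((-399525 - 198931) + m) = 1/((-399525 - 198931) - 144) = 1/(-598456 - 144) = 1/(-598600) = -1/598600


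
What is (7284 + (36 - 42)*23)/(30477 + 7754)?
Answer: 7146/38231 ≈ 0.18692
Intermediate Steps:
(7284 + (36 - 42)*23)/(30477 + 7754) = (7284 - 6*23)/38231 = (7284 - 138)*(1/38231) = 7146*(1/38231) = 7146/38231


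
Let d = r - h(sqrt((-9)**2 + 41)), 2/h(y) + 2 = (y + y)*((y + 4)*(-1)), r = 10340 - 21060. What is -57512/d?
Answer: 8123990815304/1514277119681 - 230048*sqrt(122)/1514277119681 ≈ 5.3649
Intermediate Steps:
r = -10720
h(y) = 2/(-2 + 2*y*(-4 - y)) (h(y) = 2/(-2 + (y + y)*((y + 4)*(-1))) = 2/(-2 + (2*y)*((4 + y)*(-1))) = 2/(-2 + (2*y)*(-4 - y)) = 2/(-2 + 2*y*(-4 - y)))
d = -10720 + 1/(123 + 4*sqrt(122)) (d = -10720 - (-1)/(1 + (sqrt((-9)**2 + 41))**2 + 4*sqrt((-9)**2 + 41)) = -10720 - (-1)/(1 + (sqrt(81 + 41))**2 + 4*sqrt(81 + 41)) = -10720 - (-1)/(1 + (sqrt(122))**2 + 4*sqrt(122)) = -10720 - (-1)/(1 + 122 + 4*sqrt(122)) = -10720 - (-1)/(123 + 4*sqrt(122)) = -10720 + 1/(123 + 4*sqrt(122)) ≈ -10720.)
-57512/d = -57512/(-141257317/13177 - 4*sqrt(122)/13177)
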